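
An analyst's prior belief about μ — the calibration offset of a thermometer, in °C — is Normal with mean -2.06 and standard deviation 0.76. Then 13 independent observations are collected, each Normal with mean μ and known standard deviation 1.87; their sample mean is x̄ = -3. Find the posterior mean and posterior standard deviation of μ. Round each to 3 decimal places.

Posterior mean ≈ -2.701; posterior SD ≈ 0.428

With known σ, the Normal prior is conjugate. Weight on the data is w = (n/σ²)/(n/σ² + 1/τ₀²) = 3.71758/(3.71758+1.73130) = 0.68226.
Posterior mean = w·x̄ + (1−w)·μ₀ = 0.68226·-3 + 0.31774·-2.06 = -2.701. Posterior variance = 1/(3.71758+1.73130) = 0.183524, so SD = 0.428.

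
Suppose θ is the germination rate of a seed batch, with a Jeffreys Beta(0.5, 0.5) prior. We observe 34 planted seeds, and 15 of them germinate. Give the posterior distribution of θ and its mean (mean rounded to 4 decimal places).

Posterior: Beta(15.5, 19.5); mean ≈ 0.4429

The binomial likelihood is conjugate to the Beta prior: with 15 successes and 19 failures, the posterior is Beta(0.5+15, 0.5+19) = Beta(15.5, 19.5).
E[θ | data] = 15.5/(15.5+19.5) = 0.4429.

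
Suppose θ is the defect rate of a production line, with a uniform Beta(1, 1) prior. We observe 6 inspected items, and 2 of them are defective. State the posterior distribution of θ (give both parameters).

Posterior: Beta(3, 5)

Observing 2 successes and 4 failures updates Beta(1, 1) by adding the success and failure counts to the two shape parameters: α = 1+2 = 3, β = 1+4 = 5.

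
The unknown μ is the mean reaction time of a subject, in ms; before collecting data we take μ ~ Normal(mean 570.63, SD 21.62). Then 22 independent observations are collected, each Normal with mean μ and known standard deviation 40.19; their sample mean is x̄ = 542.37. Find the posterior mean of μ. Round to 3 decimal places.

Prior precision 1/τ₀² = 1/21.62² = 0.00213938; data precision n/σ² = 22/40.19² = 0.0136203.
Posterior precision = 0.00213938 + 0.0136203 = 0.0157597.
Posterior mean = (0.00213938·570.63 + 0.0136203·542.37) / 0.0157597 = 546.206.

Posterior mean ≈ 546.206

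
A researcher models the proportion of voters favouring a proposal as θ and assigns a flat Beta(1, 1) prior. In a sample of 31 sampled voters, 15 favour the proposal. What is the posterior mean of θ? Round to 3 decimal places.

Posterior mean ≈ 0.485

The binomial likelihood is conjugate to the Beta prior: with 15 successes and 16 failures, the posterior is Beta(1+15, 1+16) = Beta(16, 17).
E[θ | data] = 16/(16+17) = 0.485.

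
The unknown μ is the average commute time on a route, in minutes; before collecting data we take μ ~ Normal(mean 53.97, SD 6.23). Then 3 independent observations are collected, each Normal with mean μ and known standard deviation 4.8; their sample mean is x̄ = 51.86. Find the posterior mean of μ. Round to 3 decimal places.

Prior precision 1/τ₀² = 1/6.23² = 0.0257646; data precision n/σ² = 3/4.8² = 0.130208.
Posterior precision = 0.0257646 + 0.130208 = 0.155973.
Posterior mean = (0.0257646·53.97 + 0.130208·51.86) / 0.155973 = 52.209.

Posterior mean ≈ 52.209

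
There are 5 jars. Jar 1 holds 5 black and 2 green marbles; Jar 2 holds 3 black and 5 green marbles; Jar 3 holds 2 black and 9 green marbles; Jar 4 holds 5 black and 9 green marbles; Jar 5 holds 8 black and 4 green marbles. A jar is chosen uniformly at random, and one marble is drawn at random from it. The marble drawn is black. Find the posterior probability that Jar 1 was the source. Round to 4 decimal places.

Tabulate prior·likelihood by source: [1] prior 0.2, lik 0.7143, product 0.1429; [2] prior 0.2, lik 0.375, product 0.07500; [3] prior 0.2, lik 0.1818, product 0.03636; [4] prior 0.2, lik 0.3571, product 0.07143; [5] prior 0.2, lik 0.6667, product 0.1333.
Normalizing constant = 0.45898; the posterior for Jar 1 is its product over the sum, 0.1429/0.45898 = 0.3112.

Posterior probability ≈ 0.3112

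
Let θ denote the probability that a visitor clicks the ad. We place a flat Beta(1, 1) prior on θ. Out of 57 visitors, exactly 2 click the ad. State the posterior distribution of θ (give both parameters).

Observing 2 successes and 55 failures updates Beta(1, 1) by adding the success and failure counts to the two shape parameters: α = 1+2 = 3, β = 1+55 = 56.

Posterior: Beta(3, 56)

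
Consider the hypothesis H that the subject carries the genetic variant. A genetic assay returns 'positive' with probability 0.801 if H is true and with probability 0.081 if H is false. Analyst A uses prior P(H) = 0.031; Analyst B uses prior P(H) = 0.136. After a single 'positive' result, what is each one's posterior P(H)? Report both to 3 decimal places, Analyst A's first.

The likelihood ratio for a 'positive' result is 0.801/0.081 = 9.8889.
Analyst A: prior odds 0.031/0.969 = 0.031992; posterior odds 0.31636; posterior probability 0.240.
Analyst B: prior odds 0.136/0.864 = 0.15741; posterior odds 1.5566; posterior probability 0.609.

Analyst A: 0.240; Analyst B: 0.609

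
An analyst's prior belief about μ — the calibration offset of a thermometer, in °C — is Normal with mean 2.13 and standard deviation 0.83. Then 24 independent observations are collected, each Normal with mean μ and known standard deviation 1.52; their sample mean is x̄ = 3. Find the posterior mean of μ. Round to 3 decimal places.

Posterior mean ≈ 2.893

With known σ, the Normal prior is conjugate. Weight on the data is w = (n/σ²)/(n/σ² + 1/τ₀²) = 10.3878/(10.3878+1.45159) = 0.87739.
Posterior mean = w·x̄ + (1−w)·μ₀ = 0.87739·3 + 0.12261·2.13 = 2.893.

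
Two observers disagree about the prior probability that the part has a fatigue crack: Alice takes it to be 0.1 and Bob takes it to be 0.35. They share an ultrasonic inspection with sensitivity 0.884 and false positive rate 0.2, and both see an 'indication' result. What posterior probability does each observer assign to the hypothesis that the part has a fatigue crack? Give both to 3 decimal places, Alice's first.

The likelihood ratio for an 'indication' result is 0.884/0.2 = 4.4200.
Alice: prior odds 0.1/0.9 = 0.11111; posterior odds 0.49111; posterior probability 0.329.
Bob: prior odds 0.35/0.65 = 0.53846; posterior odds 2.3800; posterior probability 0.704.

Alice: 0.329; Bob: 0.704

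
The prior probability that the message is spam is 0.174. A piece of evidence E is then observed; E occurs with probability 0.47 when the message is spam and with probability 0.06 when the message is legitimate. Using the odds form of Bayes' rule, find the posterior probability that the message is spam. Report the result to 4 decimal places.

Prior odds = 0.174/(1−0.174) = 0.21065. In log-odds, ln(0.21065) = -1.5575.
Add log likelihood ratio: ln(7.8333) = 2.0584.
Posterior log-odds = 0.50085, so posterior odds = exp(0.50085) = 1.6501. Converting, P(H|E) = 1.6501/2.6501 = 0.6227.

Posterior probability ≈ 0.6227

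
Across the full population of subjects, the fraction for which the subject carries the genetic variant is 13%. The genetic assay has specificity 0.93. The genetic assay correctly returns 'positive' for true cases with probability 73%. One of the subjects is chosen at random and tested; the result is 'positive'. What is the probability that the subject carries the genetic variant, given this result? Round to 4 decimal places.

Let H be the event that the subject carries the genetic variant. P(H) = 0.13, so P(¬H) = 0.87. With E the 'positive' result, P(E|H) = 0.73 and P(E|¬H) = 0.07.
P(E) = 0.73·0.13 + 0.07·0.87 = 0.094900 + 0.060900 = 0.15580.
By Bayes' theorem, P(H|E) = 0.094900 / 0.15580 = 0.6091.

P(H | E) ≈ 0.6091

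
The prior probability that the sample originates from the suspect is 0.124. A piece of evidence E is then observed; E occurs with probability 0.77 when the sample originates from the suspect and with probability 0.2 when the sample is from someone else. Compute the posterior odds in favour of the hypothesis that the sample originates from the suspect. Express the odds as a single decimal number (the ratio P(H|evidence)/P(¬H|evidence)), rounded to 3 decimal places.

Posterior odds ≈ 0.545

Prior odds = 0.124/(1−0.124) = 0.14155. In log-odds, ln(0.14155) = -1.9551.
Add log likelihood ratio: ln(3.8500) = 1.3481.
Posterior log-odds = -0.60701, so posterior odds = exp(-0.60701) = 0.54498.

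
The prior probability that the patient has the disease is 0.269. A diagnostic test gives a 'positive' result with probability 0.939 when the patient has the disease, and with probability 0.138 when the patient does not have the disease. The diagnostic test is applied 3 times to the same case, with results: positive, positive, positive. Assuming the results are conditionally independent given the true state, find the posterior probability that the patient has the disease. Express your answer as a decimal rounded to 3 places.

Let H be the event that the patient has the disease; start with P(H) = 0.269. P('positive'|H) = 0.939, P('positive'|¬H) = 0.138.
Update on result 1 ('positive'): P(H) ← 0.939·0.2690 / (0.939·0.2690 + 0.138·0.7310) = 0.25259/0.35347 = 0.7146.
Update on result 2 ('positive'): P(H) ← 0.939·0.7146 / (0.939·0.7146 + 0.138·0.2854) = 0.67101/0.71040 = 0.9446.
Update on result 3 ('positive'): P(H) ← 0.939·0.9446 / (0.939·0.9446 + 0.138·0.0554) = 0.88694/0.89459 = 0.9914.

Posterior P(H) ≈ 0.991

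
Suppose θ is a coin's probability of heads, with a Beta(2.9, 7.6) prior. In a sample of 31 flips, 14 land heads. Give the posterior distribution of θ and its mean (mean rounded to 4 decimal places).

Posterior: Beta(16.9, 24.6); mean ≈ 0.4072

Observing 14 successes and 17 failures updates Beta(2.9, 7.6) by adding the success and failure counts to the two shape parameters: α = 2.9+14 = 16.9, β = 7.6+17 = 24.6.
Posterior mean = α/(α+β) = 16.9/41.5 = 0.4072.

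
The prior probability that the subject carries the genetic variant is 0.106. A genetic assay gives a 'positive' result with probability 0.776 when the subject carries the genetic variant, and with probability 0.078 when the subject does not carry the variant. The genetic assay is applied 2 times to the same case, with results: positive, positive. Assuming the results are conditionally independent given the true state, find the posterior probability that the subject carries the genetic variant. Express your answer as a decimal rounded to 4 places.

Let H be the event that the subject carries the genetic variant; start with P(H) = 0.106. P('positive'|H) = 0.776, P('positive'|¬H) = 0.078.
Update on result 1 ('positive'): P(H) ← 0.776·0.1060 / (0.776·0.1060 + 0.078·0.8940) = 0.082256/0.15199 = 0.5412.
Update on result 2 ('positive'): P(H) ← 0.776·0.5412 / (0.776·0.5412 + 0.078·0.4588) = 0.41997/0.45576 = 0.9215.

Posterior P(H) ≈ 0.9215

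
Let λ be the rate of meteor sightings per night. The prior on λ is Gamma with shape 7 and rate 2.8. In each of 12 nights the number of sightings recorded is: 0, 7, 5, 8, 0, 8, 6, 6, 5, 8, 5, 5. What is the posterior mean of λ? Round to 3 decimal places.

Posterior mean ≈ 4.730

Total count ∑xᵢ = 63 over n = 12 nights.
Gamma is conjugate to the Poisson likelihood: posterior is Gamma(shape = 7+63 = 70, rate = 2.8+12 = 14.8).
E[λ | data] = 70/14.8 = 4.730.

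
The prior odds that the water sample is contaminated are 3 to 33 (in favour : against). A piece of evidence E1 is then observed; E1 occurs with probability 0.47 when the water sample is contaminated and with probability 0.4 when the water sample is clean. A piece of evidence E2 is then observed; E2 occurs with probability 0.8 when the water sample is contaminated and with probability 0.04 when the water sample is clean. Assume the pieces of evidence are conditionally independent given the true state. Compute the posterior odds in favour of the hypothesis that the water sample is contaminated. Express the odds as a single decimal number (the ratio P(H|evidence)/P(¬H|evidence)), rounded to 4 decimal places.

Prior odds = 3/33 = 0.090909. In log-odds, ln(0.090909) = -2.3979.
Add log likelihood ratios: ln(1.1750) + ln(20.000) = 3.1570.
Posterior log-odds = 0.75911, so posterior odds = exp(0.75911) = 2.1364.

Posterior odds ≈ 2.1364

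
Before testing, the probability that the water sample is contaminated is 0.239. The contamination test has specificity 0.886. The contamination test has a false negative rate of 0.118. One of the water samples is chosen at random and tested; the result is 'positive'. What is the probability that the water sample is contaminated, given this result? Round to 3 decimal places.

P(H | E) ≈ 0.708

Write H for 'the water sample is contaminated'. Prior odds H:¬H = 0.239/0.761 = 0.31406. For the 'positive' outcome, the likelihood ratio is 0.882/0.114 = 7.7368.
Posterior odds = 0.31406 × 7.7368 = 2.4298, so P(H|E) = 2.4298/(1+2.4298) = 0.708.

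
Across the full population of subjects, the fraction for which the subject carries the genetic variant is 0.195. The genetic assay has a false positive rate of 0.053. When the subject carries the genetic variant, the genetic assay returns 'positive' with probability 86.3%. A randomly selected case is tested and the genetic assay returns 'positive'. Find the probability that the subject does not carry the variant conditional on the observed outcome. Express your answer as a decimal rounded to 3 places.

P(¬H | E) ≈ 0.202

Write H for 'the subject carries the genetic variant'. Prior odds H:¬H = 0.195/0.805 = 0.24224. For the 'positive' outcome, the likelihood ratio is 0.863/0.053 = 16.283.
Posterior odds = 0.24224 × 16.283 = 3.9443, so P(H|E) = 3.9443/(1+3.9443) = 0.798. Then P(¬H|E) = 1 − 0.798 = 0.202.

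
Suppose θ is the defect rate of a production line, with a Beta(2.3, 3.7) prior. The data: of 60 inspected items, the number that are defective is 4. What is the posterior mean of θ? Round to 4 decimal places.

Posterior mean ≈ 0.0955

Observing 4 successes and 56 failures updates Beta(2.3, 3.7) by adding the success and failure counts to the two shape parameters: α = 2.3+4 = 6.3, β = 3.7+56 = 59.7.
Posterior mean = α/(α+β) = 6.3/66 = 0.0955.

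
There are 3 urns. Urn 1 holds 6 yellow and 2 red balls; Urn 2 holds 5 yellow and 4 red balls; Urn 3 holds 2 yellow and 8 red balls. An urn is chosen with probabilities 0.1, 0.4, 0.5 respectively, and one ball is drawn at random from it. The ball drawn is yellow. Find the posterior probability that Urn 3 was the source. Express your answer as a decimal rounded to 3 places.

Posterior probability ≈ 0.252

Tabulate prior·likelihood by source: [1] prior 0.1, lik 0.75, product 0.07500; [2] prior 0.4, lik 0.5556, product 0.2222; [3] prior 0.5, lik 0.2, product 0.1000.
Normalizing constant = 0.39722; the posterior for Urn 3 is its product over the sum, 0.1000/0.39722 = 0.252.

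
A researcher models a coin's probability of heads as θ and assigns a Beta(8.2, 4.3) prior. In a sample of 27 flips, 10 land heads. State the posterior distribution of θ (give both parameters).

Posterior: Beta(18.2, 21.3)

The binomial likelihood is conjugate to the Beta prior: with 10 successes and 17 failures, the posterior is Beta(8.2+10, 4.3+17) = Beta(18.2, 21.3).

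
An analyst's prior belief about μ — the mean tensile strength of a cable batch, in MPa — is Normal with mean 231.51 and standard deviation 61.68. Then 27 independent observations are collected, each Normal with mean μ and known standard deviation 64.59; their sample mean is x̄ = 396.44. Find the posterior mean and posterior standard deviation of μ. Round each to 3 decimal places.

Posterior mean ≈ 390.003; posterior SD ≈ 12.185

With known σ, the Normal prior is conjugate. Weight on the data is w = (n/σ²)/(n/σ² + 1/τ₀²) = 0.00647192/(0.00647192+0.00026285) = 0.96097.
Posterior mean = w·x̄ + (1−w)·μ₀ = 0.96097·396.44 + 0.039029·231.51 = 390.003. Posterior variance = 1/(0.00647192+0.00026285) = 148.483, so SD = 12.185.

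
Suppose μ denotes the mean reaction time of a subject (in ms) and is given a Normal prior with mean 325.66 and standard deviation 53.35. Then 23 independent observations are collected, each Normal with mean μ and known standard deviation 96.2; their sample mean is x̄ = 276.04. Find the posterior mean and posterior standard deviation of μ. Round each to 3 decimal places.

With known σ, the Normal prior is conjugate. Weight on the data is w = (n/σ²)/(n/σ² + 1/τ₀²) = 0.00248529/(0.00248529+0.00035134) = 0.87614.
Posterior mean = w·x̄ + (1−w)·μ₀ = 0.87614·276.04 + 0.12386·325.66 = 282.186. Posterior variance = 1/(0.00248529+0.00035134) = 352.530, so SD = 18.776.

Posterior mean ≈ 282.186; posterior SD ≈ 18.776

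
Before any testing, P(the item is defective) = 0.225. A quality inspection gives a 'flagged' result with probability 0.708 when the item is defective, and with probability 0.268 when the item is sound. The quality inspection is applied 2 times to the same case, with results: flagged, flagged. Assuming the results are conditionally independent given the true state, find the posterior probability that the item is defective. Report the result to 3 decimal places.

Posterior P(H) ≈ 0.670

Let H be the event that the item is defective; start with P(H) = 0.225. P('flagged'|H) = 0.708, P('flagged'|¬H) = 0.268.
Update on result 1 ('flagged'): P(H) ← 0.708·0.2250 / (0.708·0.2250 + 0.268·0.7750) = 0.15930/0.36700 = 0.4341.
Update on result 2 ('flagged'): P(H) ← 0.708·0.4341 / (0.708·0.4341 + 0.268·0.5659) = 0.30731/0.45899 = 0.6696.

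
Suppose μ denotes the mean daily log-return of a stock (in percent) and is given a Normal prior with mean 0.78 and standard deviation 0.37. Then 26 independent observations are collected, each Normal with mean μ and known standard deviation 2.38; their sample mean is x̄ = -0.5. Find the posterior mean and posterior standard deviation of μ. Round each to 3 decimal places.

Prior precision 1/τ₀² = 1/0.37² = 7.30460; data precision n/σ² = 26/2.38² = 4.59007.
Posterior precision = 7.30460 + 4.59007 = 11.8947, giving posterior SD = 1/√11.8947 = 0.290.
Posterior mean = (7.30460·0.78 + 4.59007·-0.5) / 11.8947 = 0.286.

Posterior mean ≈ 0.286; posterior SD ≈ 0.290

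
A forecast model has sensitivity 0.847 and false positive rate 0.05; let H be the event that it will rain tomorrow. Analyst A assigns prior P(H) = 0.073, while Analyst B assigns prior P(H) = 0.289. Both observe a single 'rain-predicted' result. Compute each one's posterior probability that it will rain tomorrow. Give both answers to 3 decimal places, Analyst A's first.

The likelihood ratio for a 'rain-predicted' result is 0.847/0.05 = 16.940.
Analyst A: prior odds 0.073/0.927 = 0.078749; posterior odds 1.3340; posterior probability 0.572.
Analyst B: prior odds 0.289/0.711 = 0.40647; posterior odds 6.8856; posterior probability 0.873.

Analyst A: 0.572; Analyst B: 0.873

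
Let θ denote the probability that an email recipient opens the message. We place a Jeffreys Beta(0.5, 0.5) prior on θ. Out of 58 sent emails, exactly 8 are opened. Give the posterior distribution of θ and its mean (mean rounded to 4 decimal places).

Posterior: Beta(8.5, 50.5); mean ≈ 0.1441

The binomial likelihood is conjugate to the Beta prior: with 8 successes and 50 failures, the posterior is Beta(0.5+8, 0.5+50) = Beta(8.5, 50.5).
Posterior mean = α/(α+β) = 8.5/59 = 0.1441.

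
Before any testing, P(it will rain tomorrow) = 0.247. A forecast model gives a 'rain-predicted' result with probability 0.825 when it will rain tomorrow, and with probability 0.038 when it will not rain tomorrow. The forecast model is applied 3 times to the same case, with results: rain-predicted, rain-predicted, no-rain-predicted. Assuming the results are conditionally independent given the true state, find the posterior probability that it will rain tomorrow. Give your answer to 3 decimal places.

With H the event that it will rain tomorrow, the joint likelihood of the observed sequence is P(data|H) = 0.825·0.825·0.175 = 0.11911 and P(data|¬H) = 0.038·0.038·0.962 = 0.0013891.
Bayes: P(H|data) = 0.247·0.11911 / (0.247·0.11911 + 0.753·0.0013891) = 0.029420/0.030466 = 0.9657.

Posterior P(H) ≈ 0.966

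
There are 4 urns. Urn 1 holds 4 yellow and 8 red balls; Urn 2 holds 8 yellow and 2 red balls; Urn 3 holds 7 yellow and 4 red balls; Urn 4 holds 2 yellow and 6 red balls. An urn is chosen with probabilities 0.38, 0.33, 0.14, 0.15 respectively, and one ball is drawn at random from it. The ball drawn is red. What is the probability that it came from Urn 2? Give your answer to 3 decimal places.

P(red|Urn 1) = 0.6667; P(red|Urn 2) = 0.2; P(red|Urn 3) = 0.3636; P(red|Urn 4) = 0.75.
Prior × likelihood for each source: 0.38·0.6667=0.2533, 0.33·0.2=0.06600, 0.14·0.3636=0.05091, 0.15·0.75=0.1125. Summing gives P(red) = 0.48274.
P(Urn 2 | red) = 0.06600 / 0.48274 = 0.137.

Posterior probability ≈ 0.137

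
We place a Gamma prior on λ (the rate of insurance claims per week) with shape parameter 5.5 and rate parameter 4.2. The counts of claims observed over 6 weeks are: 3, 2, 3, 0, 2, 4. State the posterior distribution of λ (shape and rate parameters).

The Poisson likelihood adds the total count to the shape and the number of exposure periods to the rate. Here ∑xᵢ = 14 and n = 6, so shape 5.5→19.5 and rate 4.2→10.2.

Posterior: Gamma(shape=19.5, rate=10.2)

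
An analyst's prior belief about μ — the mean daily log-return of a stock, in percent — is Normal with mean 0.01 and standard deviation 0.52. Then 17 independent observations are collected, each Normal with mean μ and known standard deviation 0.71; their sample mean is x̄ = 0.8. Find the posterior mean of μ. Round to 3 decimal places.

Posterior mean ≈ 0.722

With known σ, the Normal prior is conjugate. Weight on the data is w = (n/σ²)/(n/σ² + 1/τ₀²) = 33.7235/(33.7235+3.69822) = 0.90117.
Posterior mean = w·x̄ + (1−w)·μ₀ = 0.90117·0.8 + 0.098826·0.01 = 0.722.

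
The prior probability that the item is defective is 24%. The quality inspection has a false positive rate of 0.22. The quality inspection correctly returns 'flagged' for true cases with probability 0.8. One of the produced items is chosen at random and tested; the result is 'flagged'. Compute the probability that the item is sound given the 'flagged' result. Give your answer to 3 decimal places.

P(¬H | E) ≈ 0.465

Write H for 'the item is defective'. Prior odds H:¬H = 0.24/0.76 = 0.31579. For the 'flagged' outcome, the likelihood ratio is 0.8/0.22 = 3.6364.
Posterior odds = 0.31579 × 3.6364 = 1.1483, so P(H|E) = 1.1483/(1+1.1483) = 0.535. Then P(¬H|E) = 1 − 0.535 = 0.465.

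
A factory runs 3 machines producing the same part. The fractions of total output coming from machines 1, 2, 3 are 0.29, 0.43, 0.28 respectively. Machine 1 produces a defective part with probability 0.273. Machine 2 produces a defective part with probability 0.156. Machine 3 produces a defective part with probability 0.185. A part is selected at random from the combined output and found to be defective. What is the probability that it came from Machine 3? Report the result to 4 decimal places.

Posterior probability ≈ 0.2616

P(defective|M1) = 0.273; P(defective|M2) = 0.156; P(defective|M3) = 0.185.
Prior × likelihood for each source: 0.29·0.273=0.07917, 0.43·0.156=0.06708, 0.28·0.185=0.05180. Summing gives P(defective) = 0.19805.
P(Machine 3 | defective) = 0.05180 / 0.19805 = 0.2616.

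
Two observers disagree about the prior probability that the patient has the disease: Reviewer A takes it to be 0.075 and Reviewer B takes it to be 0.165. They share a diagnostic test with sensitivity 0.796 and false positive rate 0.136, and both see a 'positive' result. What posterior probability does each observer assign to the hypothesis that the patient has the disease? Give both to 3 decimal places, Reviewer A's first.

P('+'|H) = 0.796, P('+'|¬H) = 0.136.
Reviewer A: numerator 0.796·0.075 = 0.059700; evidence = 0.059700+0.136·0.925 = 0.18550; posterior = 0.322.
Reviewer B: numerator 0.796·0.165 = 0.13134; evidence = 0.13134+0.136·0.835 = 0.24490; posterior = 0.536.

Reviewer A: 0.322; Reviewer B: 0.536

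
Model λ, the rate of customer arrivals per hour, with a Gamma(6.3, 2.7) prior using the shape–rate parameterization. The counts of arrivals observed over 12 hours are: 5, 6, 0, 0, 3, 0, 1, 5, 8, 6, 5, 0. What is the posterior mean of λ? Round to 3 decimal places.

The Poisson likelihood adds the total count to the shape and the number of exposure periods to the rate. Here ∑xᵢ = 39 and n = 12, so shape 6.3→45.3 and rate 2.7→14.7.
Posterior mean = shape/rate = 45.3/14.7 = 3.082.

Posterior mean ≈ 3.082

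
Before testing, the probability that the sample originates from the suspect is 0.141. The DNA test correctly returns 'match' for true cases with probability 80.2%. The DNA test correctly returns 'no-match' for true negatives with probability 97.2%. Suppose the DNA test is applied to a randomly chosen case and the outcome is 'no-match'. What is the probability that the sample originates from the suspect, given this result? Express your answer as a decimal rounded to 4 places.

Write H for 'the sample originates from the suspect'. Prior odds H:¬H = 0.141/0.859 = 0.16414. For the 'no-match' outcome, the likelihood ratio is 0.198/0.972 = 0.20370.
Posterior odds = 0.16414 × 0.20370 = 0.033437, so P(H|E) = 0.033437/(1+0.033437) = 0.0324.

P(H | E) ≈ 0.0324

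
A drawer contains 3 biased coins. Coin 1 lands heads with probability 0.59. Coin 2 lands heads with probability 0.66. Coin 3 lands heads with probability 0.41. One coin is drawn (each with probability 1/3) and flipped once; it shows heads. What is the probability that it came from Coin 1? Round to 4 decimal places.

Posterior probability ≈ 0.3554

Tabulate prior·likelihood by source: [1] prior 0.333333, lik 0.59, product 0.1967; [2] prior 0.333333, lik 0.66, product 0.2200; [3] prior 0.333333, lik 0.41, product 0.1367.
Normalizing constant = 0.55333; the posterior for Coin 1 is its product over the sum, 0.1967/0.55333 = 0.3554.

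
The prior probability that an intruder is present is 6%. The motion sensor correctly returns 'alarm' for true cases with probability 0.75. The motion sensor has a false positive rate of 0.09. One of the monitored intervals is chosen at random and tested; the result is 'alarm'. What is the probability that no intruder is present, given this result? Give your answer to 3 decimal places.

Write H for 'an intruder is present'. Prior odds H:¬H = 0.06/0.94 = 0.063830. For the 'alarm' outcome, the likelihood ratio is 0.75/0.09 = 8.3333.
Posterior odds = 0.063830 × 8.3333 = 0.53191, so P(H|E) = 0.53191/(1+0.53191) = 0.347. Then P(¬H|E) = 1 − 0.347 = 0.653.

P(¬H | E) ≈ 0.653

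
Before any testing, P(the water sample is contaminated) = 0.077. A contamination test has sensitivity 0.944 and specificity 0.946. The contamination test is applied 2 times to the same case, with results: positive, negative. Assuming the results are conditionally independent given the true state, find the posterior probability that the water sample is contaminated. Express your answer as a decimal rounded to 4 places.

Let H be the event that the water sample is contaminated; start with P(H) = 0.077. P('positive'|H) = 0.944, P('positive'|¬H) = 0.054.
Update on result 1 ('positive'): P(H) ← 0.944·0.0770 / (0.944·0.0770 + 0.054·0.9230) = 0.072688/0.12253 = 0.5932.
Update on result 2 ('negative'): P(H) ← 0.056·0.5932 / (0.056·0.5932 + 0.946·0.4068) = 0.033221/0.41803 = 0.0795.

Posterior P(H) ≈ 0.0795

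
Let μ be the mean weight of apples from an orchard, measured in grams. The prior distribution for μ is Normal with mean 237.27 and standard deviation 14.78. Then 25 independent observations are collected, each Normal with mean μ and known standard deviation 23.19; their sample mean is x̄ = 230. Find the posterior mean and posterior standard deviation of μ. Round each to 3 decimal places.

Posterior mean ≈ 230.652; posterior SD ≈ 4.425

Prior precision 1/τ₀² = 1/14.78² = 0.00457774; data precision n/σ² = 25/23.19² = 0.0464877.
Posterior precision = 0.00457774 + 0.0464877 = 0.0510655, giving posterior SD = 1/√0.0510655 = 4.425.
Posterior mean = (0.00457774·237.27 + 0.0464877·230) / 0.0510655 = 230.652.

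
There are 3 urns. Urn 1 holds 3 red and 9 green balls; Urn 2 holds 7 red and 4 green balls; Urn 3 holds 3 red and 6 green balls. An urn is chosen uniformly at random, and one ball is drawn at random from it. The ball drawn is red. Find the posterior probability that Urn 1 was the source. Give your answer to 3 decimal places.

P(red|Urn 1) = 0.25; P(red|Urn 2) = 0.6364; P(red|Urn 3) = 0.3333.
Prior × likelihood for each source: 0.333333·0.25=0.08333, 0.333333·0.6364=0.2121, 0.333333·0.3333=0.1111. Summing gives P(red) = 0.40657.
P(Urn 1 | red) = 0.08333 / 0.40657 = 0.205.

Posterior probability ≈ 0.205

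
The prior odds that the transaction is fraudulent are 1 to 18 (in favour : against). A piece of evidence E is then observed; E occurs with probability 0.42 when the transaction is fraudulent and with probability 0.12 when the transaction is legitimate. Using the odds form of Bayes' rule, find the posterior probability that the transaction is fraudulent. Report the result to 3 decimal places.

Prior odds = 1/18 = 0.055556.
Likelihood ratio for E = 0.42/0.12 = 3.5000.
Posterior odds = prior odds × LR = 0.19444.
Posterior probability = odds/(1+odds) = 0.19444/1.1944 = 0.163.

Posterior probability ≈ 0.163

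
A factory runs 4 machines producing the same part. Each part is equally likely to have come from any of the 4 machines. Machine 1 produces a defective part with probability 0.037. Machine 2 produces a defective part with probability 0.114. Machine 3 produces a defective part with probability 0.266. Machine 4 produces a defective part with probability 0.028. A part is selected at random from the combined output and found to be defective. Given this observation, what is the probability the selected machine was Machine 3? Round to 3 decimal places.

Tabulate prior·likelihood by source: [1] prior 0.25, lik 0.037, product 0.009250; [2] prior 0.25, lik 0.114, product 0.02850; [3] prior 0.25, lik 0.266, product 0.06650; [4] prior 0.25, lik 0.028, product 0.007000.
Normalizing constant = 0.11125; the posterior for Machine 3 is its product over the sum, 0.06650/0.11125 = 0.598.

Posterior probability ≈ 0.598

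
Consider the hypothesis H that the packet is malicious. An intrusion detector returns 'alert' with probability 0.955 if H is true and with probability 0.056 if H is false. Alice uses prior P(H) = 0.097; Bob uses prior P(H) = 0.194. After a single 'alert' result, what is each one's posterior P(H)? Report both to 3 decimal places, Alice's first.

Alice: 0.647; Bob: 0.804

The likelihood ratio for an 'alert' result is 0.955/0.056 = 17.054.
Alice: prior odds 0.097/0.903 = 0.10742; posterior odds 1.8319; posterior probability 0.647.
Bob: prior odds 0.194/0.806 = 0.24069; posterior odds 4.1047; posterior probability 0.804.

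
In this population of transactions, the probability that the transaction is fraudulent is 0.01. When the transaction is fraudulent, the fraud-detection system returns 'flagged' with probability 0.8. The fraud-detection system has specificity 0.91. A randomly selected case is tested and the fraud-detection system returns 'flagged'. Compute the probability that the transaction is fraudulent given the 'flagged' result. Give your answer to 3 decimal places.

Let H be the event that the transaction is fraudulent. P(H) = 0.01, so P(¬H) = 0.99. With E the 'flagged' result, P(E|H) = 0.8 and P(E|¬H) = 0.09.
P(E) = 0.8·0.01 + 0.09·0.99 = 0.0080000 + 0.089100 = 0.097100.
By Bayes' theorem, P(H|E) = 0.0080000 / 0.097100 = 0.082.

P(H | E) ≈ 0.082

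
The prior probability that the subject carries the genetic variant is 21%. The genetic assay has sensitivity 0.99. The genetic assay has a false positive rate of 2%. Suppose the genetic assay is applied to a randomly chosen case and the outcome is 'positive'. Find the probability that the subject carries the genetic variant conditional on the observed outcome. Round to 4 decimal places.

Write H for 'the subject carries the genetic variant'. Prior odds H:¬H = 0.21/0.79 = 0.26582. For the 'positive' outcome, the likelihood ratio is 0.99/0.02 = 49.500.
Posterior odds = 0.26582 × 49.500 = 13.158, so P(H|E) = 13.158/(1+13.158) = 0.9294.

P(H | E) ≈ 0.9294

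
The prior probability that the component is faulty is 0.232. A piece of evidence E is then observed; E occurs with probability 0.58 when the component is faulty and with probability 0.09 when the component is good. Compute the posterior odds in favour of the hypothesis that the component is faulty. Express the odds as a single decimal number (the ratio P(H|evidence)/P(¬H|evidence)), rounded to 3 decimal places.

Prior odds = 0.232/(1−0.232) = 0.30208. In log-odds, ln(0.30208) = -1.1971.
Add log likelihood ratio: ln(6.4444) = 1.8632.
Posterior log-odds = 0.66617, so posterior odds = exp(0.66617) = 1.9468.

Posterior odds ≈ 1.947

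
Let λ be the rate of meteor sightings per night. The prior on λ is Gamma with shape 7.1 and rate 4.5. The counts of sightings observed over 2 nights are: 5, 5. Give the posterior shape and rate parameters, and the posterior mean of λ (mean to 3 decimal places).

Posterior: Gamma(shape=17.1, rate=6.5); mean ≈ 2.631

Total count ∑xᵢ = 10 over n = 2 nights.
Gamma is conjugate to the Poisson likelihood: posterior is Gamma(shape = 7.1+10 = 17.1, rate = 4.5+2 = 6.5).
Posterior mean = shape/rate = 17.1/6.5 = 2.631.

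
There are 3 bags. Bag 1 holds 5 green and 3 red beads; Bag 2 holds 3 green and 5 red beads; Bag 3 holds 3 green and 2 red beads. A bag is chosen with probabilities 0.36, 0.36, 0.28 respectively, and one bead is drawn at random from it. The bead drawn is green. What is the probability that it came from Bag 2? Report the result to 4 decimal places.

Posterior probability ≈ 0.2557

Tabulate prior·likelihood by source: [1] prior 0.36, lik 0.625, product 0.2250; [2] prior 0.36, lik 0.375, product 0.1350; [3] prior 0.28, lik 0.6, product 0.1680.
Normalizing constant = 0.52800; the posterior for Bag 2 is its product over the sum, 0.1350/0.52800 = 0.2557.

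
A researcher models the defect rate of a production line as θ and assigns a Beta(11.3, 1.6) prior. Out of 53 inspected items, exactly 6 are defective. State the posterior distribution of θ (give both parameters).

Observing 6 successes and 47 failures updates Beta(11.3, 1.6) by adding the success and failure counts to the two shape parameters: α = 11.3+6 = 17.3, β = 1.6+47 = 48.6.

Posterior: Beta(17.3, 48.6)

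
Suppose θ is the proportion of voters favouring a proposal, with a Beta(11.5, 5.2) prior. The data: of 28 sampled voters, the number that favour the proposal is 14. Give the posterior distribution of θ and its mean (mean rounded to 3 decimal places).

Posterior: Beta(25.5, 19.2); mean ≈ 0.570

Observing 14 successes and 14 failures updates Beta(11.5, 5.2) by adding the success and failure counts to the two shape parameters: α = 11.5+14 = 25.5, β = 5.2+14 = 19.2.
Posterior mean = α/(α+β) = 25.5/44.7 = 0.570.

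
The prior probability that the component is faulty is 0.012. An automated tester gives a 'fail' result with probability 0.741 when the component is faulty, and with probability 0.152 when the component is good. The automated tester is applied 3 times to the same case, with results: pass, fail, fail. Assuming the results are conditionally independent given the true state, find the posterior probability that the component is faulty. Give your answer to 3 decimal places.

With H the event that the component is faulty, the joint likelihood of the observed sequence is P(data|H) = 0.259·0.741·0.741 = 0.14221 and P(data|¬H) = 0.848·0.152·0.152 = 0.019592.
Bayes: P(H|data) = 0.012·0.14221 / (0.012·0.14221 + 0.988·0.019592) = 0.0017065/0.021064 = 0.0810.

Posterior P(H) ≈ 0.081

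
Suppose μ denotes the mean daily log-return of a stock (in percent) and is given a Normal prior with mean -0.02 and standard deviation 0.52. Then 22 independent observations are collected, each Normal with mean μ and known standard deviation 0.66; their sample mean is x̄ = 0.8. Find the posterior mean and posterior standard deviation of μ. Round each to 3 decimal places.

Posterior mean ≈ 0.744; posterior SD ≈ 0.136

With known σ, the Normal prior is conjugate. Weight on the data is w = (n/σ²)/(n/σ² + 1/τ₀²) = 50.5051/(50.5051+3.69822) = 0.93177.
Posterior mean = w·x̄ + (1−w)·μ₀ = 0.93177·0.8 + 0.068229·-0.02 = 0.744. Posterior variance = 1/(50.5051+3.69822) = 0.0184491, so SD = 0.136.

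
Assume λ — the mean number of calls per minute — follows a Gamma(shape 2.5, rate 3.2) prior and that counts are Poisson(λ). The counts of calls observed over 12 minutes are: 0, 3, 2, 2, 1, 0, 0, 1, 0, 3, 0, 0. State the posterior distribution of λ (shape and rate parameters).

Posterior: Gamma(shape=14.5, rate=15.2)

Total count ∑xᵢ = 12 over n = 12 minutes.
Gamma is conjugate to the Poisson likelihood: posterior is Gamma(shape = 2.5+12 = 14.5, rate = 3.2+12 = 15.2).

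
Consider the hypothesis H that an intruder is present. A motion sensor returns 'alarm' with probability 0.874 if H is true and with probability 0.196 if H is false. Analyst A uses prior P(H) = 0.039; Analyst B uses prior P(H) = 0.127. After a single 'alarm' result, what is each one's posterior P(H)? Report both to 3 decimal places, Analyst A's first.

Analyst A: 0.153; Analyst B: 0.393

P('+'|H) = 0.874, P('+'|¬H) = 0.196.
Analyst A: numerator 0.874·0.039 = 0.034086; evidence = 0.034086+0.196·0.961 = 0.22244; posterior = 0.153.
Analyst B: numerator 0.874·0.127 = 0.11100; evidence = 0.11100+0.196·0.873 = 0.28211; posterior = 0.393.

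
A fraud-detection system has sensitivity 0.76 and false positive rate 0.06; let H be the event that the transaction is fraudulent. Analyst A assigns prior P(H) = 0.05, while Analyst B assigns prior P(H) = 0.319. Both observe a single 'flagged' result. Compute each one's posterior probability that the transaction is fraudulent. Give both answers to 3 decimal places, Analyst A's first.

The likelihood ratio for a 'flagged' result is 0.76/0.06 = 12.667.
Analyst A: prior odds 0.05/0.95 = 0.052632; posterior odds 0.66667; posterior probability 0.400.
Analyst B: prior odds 0.319/0.681 = 0.46843; posterior odds 5.9334; posterior probability 0.856.

Analyst A: 0.400; Analyst B: 0.856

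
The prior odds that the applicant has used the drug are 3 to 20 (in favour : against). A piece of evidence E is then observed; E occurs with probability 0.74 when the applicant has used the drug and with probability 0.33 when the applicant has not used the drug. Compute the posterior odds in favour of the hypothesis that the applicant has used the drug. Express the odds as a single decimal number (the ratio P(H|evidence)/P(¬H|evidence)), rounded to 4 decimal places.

Prior odds = 3/20 = 0.15000.
Likelihood ratio for E = 0.74/0.33 = 2.2424.
Posterior odds = prior odds × LR = 0.33636.

Posterior odds ≈ 0.3364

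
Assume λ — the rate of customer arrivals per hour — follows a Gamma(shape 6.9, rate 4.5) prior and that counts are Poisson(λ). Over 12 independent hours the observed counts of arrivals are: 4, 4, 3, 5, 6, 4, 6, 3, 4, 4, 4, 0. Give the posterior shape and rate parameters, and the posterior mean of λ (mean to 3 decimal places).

The Poisson likelihood adds the total count to the shape and the number of exposure periods to the rate. Here ∑xᵢ = 47 and n = 12, so shape 6.9→53.9 and rate 4.5→16.5.
E[λ | data] = 53.9/16.5 = 3.267.

Posterior: Gamma(shape=53.9, rate=16.5); mean ≈ 3.267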